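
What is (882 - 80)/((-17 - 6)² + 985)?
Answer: 401/757 ≈ 0.52972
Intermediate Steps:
(882 - 80)/((-17 - 6)² + 985) = 802/((-23)² + 985) = 802/(529 + 985) = 802/1514 = 802*(1/1514) = 401/757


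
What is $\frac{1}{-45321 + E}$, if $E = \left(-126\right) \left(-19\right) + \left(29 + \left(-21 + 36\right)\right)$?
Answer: $- \frac{1}{42883} \approx -2.3319 \cdot 10^{-5}$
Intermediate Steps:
$E = 2438$ ($E = 2394 + \left(29 + 15\right) = 2394 + 44 = 2438$)
$\frac{1}{-45321 + E} = \frac{1}{-45321 + 2438} = \frac{1}{-42883} = - \frac{1}{42883}$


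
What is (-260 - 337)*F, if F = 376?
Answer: -224472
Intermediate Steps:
(-260 - 337)*F = (-260 - 337)*376 = -597*376 = -224472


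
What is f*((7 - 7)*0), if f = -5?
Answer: 0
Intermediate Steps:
f*((7 - 7)*0) = -5*(7 - 7)*0 = -0*0 = -5*0 = 0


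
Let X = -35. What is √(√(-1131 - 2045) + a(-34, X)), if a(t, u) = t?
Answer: √(-34 + 2*I*√794) ≈ 3.9886 + 7.0646*I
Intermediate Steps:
√(√(-1131 - 2045) + a(-34, X)) = √(√(-1131 - 2045) - 34) = √(√(-3176) - 34) = √(2*I*√794 - 34) = √(-34 + 2*I*√794)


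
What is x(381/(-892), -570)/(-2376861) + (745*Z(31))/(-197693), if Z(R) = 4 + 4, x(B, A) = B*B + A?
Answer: -3727272788837591/124624529193688624 ≈ -0.029908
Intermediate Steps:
x(B, A) = A + B² (x(B, A) = B² + A = A + B²)
Z(R) = 8
x(381/(-892), -570)/(-2376861) + (745*Z(31))/(-197693) = (-570 + (381/(-892))²)/(-2376861) + (745*8)/(-197693) = (-570 + (381*(-1/892))²)*(-1/2376861) + 5960*(-1/197693) = (-570 + (-381/892)²)*(-1/2376861) - 5960/197693 = (-570 + 145161/795664)*(-1/2376861) - 5960/197693 = -453383319/795664*(-1/2376861) - 5960/197693 = 151127773/630394243568 - 5960/197693 = -3727272788837591/124624529193688624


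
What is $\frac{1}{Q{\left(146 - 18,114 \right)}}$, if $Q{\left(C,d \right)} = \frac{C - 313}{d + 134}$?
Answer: $- \frac{248}{185} \approx -1.3405$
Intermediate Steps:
$Q{\left(C,d \right)} = \frac{-313 + C}{134 + d}$
$\frac{1}{Q{\left(146 - 18,114 \right)}} = \frac{1}{\frac{1}{134 + 114} \left(-313 + \left(146 - 18\right)\right)} = \frac{1}{\frac{1}{248} \left(-313 + 128\right)} = \frac{1}{\frac{1}{248} \left(-185\right)} = \frac{1}{- \frac{185}{248}} = - \frac{248}{185}$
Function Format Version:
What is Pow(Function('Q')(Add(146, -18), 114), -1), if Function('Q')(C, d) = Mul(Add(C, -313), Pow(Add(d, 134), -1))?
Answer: Rational(-248, 185) ≈ -1.3405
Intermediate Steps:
Function('Q')(C, d) = Mul(Pow(Add(134, d), -1), Add(-313, C)) (Function('Q')(C, d) = Mul(Add(-313, C), Pow(Add(134, d), -1)) = Mul(Pow(Add(134, d), -1), Add(-313, C)))
Pow(Function('Q')(Add(146, -18), 114), -1) = Pow(Mul(Pow(Add(134, 114), -1), Add(-313, Add(146, -18))), -1) = Pow(Mul(Pow(248, -1), Add(-313, 128)), -1) = Pow(Mul(Rational(1, 248), -185), -1) = Pow(Rational(-185, 248), -1) = Rational(-248, 185)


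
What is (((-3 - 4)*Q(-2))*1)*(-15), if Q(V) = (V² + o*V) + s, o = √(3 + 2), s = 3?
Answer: 735 - 210*√5 ≈ 265.43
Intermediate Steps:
o = √5 ≈ 2.2361
Q(V) = 3 + V² + V*√5 (Q(V) = (V² + √5*V) + 3 = (V² + V*√5) + 3 = 3 + V² + V*√5)
(((-3 - 4)*Q(-2))*1)*(-15) = (((-3 - 4)*(3 + (-2)² - 2*√5))*1)*(-15) = (-7*(3 + 4 - 2*√5)*1)*(-15) = (-7*(7 - 2*√5)*1)*(-15) = ((-49 + 14*√5)*1)*(-15) = (-49 + 14*√5)*(-15) = 735 - 210*√5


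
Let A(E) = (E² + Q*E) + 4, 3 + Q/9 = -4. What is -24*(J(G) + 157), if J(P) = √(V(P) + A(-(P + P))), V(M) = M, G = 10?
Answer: -3768 - 72*√186 ≈ -4750.0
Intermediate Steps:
Q = -63 (Q = -27 + 9*(-4) = -27 - 36 = -63)
A(E) = 4 + E² - 63*E (A(E) = (E² - 63*E) + 4 = 4 + E² - 63*E)
J(P) = √(4 + 4*P² + 127*P) (J(P) = √(P + (4 + (-(P + P))² - (-63)*(P + P))) = √(P + (4 + (-2*P)² - (-63)*2*P)) = √(P + (4 + (-2*P)² - (-126)*P)) = √(P + (4 + 4*P² + 126*P)) = √(4 + 4*P² + 127*P))
-24*(J(G) + 157) = -24*(√(4 + 4*10² + 127*10) + 157) = -24*(√(4 + 4*100 + 1270) + 157) = -24*(√(4 + 400 + 1270) + 157) = -24*(√1674 + 157) = -24*(3*√186 + 157) = -24*(157 + 3*√186) = -3768 - 72*√186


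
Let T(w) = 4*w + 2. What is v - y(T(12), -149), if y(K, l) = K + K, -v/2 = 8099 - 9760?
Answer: 3222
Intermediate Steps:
T(w) = 2 + 4*w
v = 3322 (v = -2*(8099 - 9760) = -2*(-1661) = 3322)
y(K, l) = 2*K
v - y(T(12), -149) = 3322 - 2*(2 + 4*12) = 3322 - 2*(2 + 48) = 3322 - 2*50 = 3322 - 1*100 = 3322 - 100 = 3222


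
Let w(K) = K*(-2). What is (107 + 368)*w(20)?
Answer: -19000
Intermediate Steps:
w(K) = -2*K
(107 + 368)*w(20) = (107 + 368)*(-2*20) = 475*(-40) = -19000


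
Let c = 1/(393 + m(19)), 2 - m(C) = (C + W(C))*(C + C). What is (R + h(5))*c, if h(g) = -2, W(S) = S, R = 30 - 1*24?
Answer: -4/1049 ≈ -0.0038132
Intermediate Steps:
R = 6 (R = 30 - 24 = 6)
m(C) = 2 - 4*C**2 (m(C) = 2 - (C + C)*(C + C) = 2 - 2*C*2*C = 2 - 4*C**2)
c = -1/1049 (c = 1/(393 + (2 - 4*19**2)) = 1/(393 + (2 - 4*361)) = 1/(393 + (2 - 1444)) = 1/(393 - 1442) = 1/(-1049) = -1/1049 ≈ -0.00095329)
(R + h(5))*c = (6 - 2)*(-1/1049) = 4*(-1/1049) = -4/1049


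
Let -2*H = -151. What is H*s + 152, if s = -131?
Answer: -19477/2 ≈ -9738.5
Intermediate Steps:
H = 151/2 (H = -1/2*(-151) = 151/2 ≈ 75.500)
H*s + 152 = (151/2)*(-131) + 152 = -19781/2 + 152 = -19477/2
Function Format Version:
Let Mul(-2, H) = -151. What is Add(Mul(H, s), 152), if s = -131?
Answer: Rational(-19477, 2) ≈ -9738.5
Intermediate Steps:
H = Rational(151, 2) (H = Mul(Rational(-1, 2), -151) = Rational(151, 2) ≈ 75.500)
Add(Mul(H, s), 152) = Add(Mul(Rational(151, 2), -131), 152) = Add(Rational(-19781, 2), 152) = Rational(-19477, 2)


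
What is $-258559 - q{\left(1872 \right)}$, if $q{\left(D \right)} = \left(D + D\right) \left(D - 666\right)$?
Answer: $-4773823$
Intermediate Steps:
$q{\left(D \right)} = 2 D \left(-666 + D\right)$
$-258559 - q{\left(1872 \right)} = -258559 - 2 \cdot 1872 \left(-666 + 1872\right) = -258559 - 2 \cdot 1872 \cdot 1206 = -258559 - 4515264 = -4773823$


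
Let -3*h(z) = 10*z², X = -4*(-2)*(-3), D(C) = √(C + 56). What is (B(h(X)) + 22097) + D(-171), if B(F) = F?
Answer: 20177 + I*√115 ≈ 20177.0 + 10.724*I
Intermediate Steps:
D(C) = √(56 + C)
X = -24 (X = 8*(-3) = -24)
h(z) = -10*z²/3
(B(h(X)) + 22097) + D(-171) = (-10/3*(-24)² + 22097) + √(56 - 171) = (-10/3*576 + 22097) + √(-115) = (-1920 + 22097) + I*√115 = 20177 + I*√115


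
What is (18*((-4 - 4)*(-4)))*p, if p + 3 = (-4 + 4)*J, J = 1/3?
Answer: -1728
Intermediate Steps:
J = ⅓ ≈ 0.33333
p = -3 (p = -3 + (-4 + 4)*(⅓) = -3 + 0*(⅓) = -3 + 0 = -3)
(18*((-4 - 4)*(-4)))*p = (18*((-4 - 4)*(-4)))*(-3) = (18*(-8*(-4)))*(-3) = (18*32)*(-3) = 576*(-3) = -1728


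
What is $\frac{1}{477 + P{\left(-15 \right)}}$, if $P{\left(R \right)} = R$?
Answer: $\frac{1}{462} \approx 0.0021645$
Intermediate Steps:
$\frac{1}{477 + P{\left(-15 \right)}} = \frac{1}{477 - 15} = \frac{1}{462}$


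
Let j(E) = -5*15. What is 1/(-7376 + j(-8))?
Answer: -1/7451 ≈ -0.00013421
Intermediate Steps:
j(E) = -75
1/(-7376 + j(-8)) = 1/(-7376 - 75) = 1/(-7451) = -1/7451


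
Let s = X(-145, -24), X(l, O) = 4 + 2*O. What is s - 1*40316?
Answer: -40360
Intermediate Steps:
s = -44 (s = 4 + 2*(-24) = 4 - 48 = -44)
s - 1*40316 = -44 - 1*40316 = -44 - 40316 = -40360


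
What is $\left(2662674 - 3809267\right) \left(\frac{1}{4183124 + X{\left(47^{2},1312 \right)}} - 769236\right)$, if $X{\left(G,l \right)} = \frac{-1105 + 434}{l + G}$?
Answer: $\frac{12990792046877552270531}{14728778933} \approx 8.82 \cdot 10^{11}$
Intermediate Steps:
$X{\left(G,l \right)} = - \frac{671}{G + l}$
$\left(2662674 - 3809267\right) \left(\frac{1}{4183124 + X{\left(47^{2},1312 \right)}} - 769236\right) = \left(2662674 - 3809267\right) \left(\frac{1}{4183124 - \frac{671}{47^{2} + 1312}} - 769236\right) = - 1146593 \left(\frac{1}{4183124 - \frac{671}{2209 + 1312}} - 769236\right) = - 1146593 \left(\frac{1}{4183124 - \frac{671}{3521}} - 769236\right) = - 1146593 \left(\frac{1}{\frac{14728778933}{3521}} - 769236\right) = - 1146593 \left(\frac{3521}{14728778933} - 769236\right) = \left(-1146593\right) \left(- \frac{11329906991301667}{14728778933}\right) = \frac{12990792046877552270531}{14728778933}$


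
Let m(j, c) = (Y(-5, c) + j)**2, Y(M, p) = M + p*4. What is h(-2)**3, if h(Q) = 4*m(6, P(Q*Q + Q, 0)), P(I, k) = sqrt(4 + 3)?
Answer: 102065216 + 19842560*sqrt(7) ≈ 1.5456e+8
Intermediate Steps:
Y(M, p) = M + 4*p
P(I, k) = sqrt(7)
m(j, c) = (-5 + j + 4*c)**2 (m(j, c) = ((-5 + 4*c) + j)**2 = (-5 + j + 4*c)**2)
h(Q) = 4*(1 + 4*sqrt(7))**2 (h(Q) = 4*(-5 + 6 + 4*sqrt(7))**2 = 4*(1 + 4*sqrt(7))**2)
h(-2)**3 = (452 + 32*sqrt(7))**3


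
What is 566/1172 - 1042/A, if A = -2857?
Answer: 1419143/1674202 ≈ 0.84765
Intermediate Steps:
566/1172 - 1042/A = 566/1172 - 1042/(-2857) = 566*(1/1172) - 1042*(-1/2857) = 283/586 + 1042/2857 = 1419143/1674202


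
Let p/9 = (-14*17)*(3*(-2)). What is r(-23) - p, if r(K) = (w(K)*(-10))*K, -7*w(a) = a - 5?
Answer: -11932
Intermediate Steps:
w(a) = 5/7 - a/7 (w(a) = -(a - 5)/7 = -(-5 + a)/7 = 5/7 - a/7)
p = 12852 (p = 9*((-14*17)*(3*(-2))) = 9*(-238*(-6)) = 9*1428 = 12852)
r(K) = K*(-50/7 + 10*K/7) (r(K) = ((5/7 - K/7)*(-10))*K = (-50/7 + 10*K/7)*K = K*(-50/7 + 10*K/7))
r(-23) - p = (10/7)*(-23)*(-5 - 23) - 1*12852 = (10/7)*(-23)*(-28) - 12852 = 920 - 12852 = -11932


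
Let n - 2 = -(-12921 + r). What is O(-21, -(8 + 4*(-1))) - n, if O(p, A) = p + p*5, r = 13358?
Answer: 309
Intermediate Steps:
O(p, A) = 6*p (O(p, A) = p + 5*p = 6*p)
n = -435 (n = 2 - (-12921 + 13358) = 2 - 1*437 = 2 - 437 = -435)
O(-21, -(8 + 4*(-1))) - n = 6*(-21) - 1*(-435) = -126 + 435 = 309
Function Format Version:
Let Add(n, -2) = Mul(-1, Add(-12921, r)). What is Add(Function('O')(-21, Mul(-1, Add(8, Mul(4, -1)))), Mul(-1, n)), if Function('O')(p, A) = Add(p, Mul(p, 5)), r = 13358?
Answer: 309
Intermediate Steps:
Function('O')(p, A) = Mul(6, p) (Function('O')(p, A) = Add(p, Mul(5, p)) = Mul(6, p))
n = -435 (n = Add(2, Mul(-1, Add(-12921, 13358))) = Add(2, Mul(-1, 437)) = Add(2, -437) = -435)
Add(Function('O')(-21, Mul(-1, Add(8, Mul(4, -1)))), Mul(-1, n)) = Add(Mul(6, -21), Mul(-1, -435)) = Add(-126, 435) = 309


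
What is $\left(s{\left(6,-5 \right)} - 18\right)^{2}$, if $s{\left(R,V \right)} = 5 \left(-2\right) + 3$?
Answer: $625$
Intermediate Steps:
$s{\left(R,V \right)} = -7$ ($s{\left(R,V \right)} = -10 + 3 = -7$)
$\left(s{\left(6,-5 \right)} - 18\right)^{2} = \left(-7 - 18\right)^{2} = \left(-25\right)^{2} = 625$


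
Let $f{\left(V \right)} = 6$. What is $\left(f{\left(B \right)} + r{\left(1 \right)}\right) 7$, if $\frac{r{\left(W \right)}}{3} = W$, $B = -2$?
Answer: $63$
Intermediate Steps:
$r{\left(W \right)} = 3 W$
$\left(f{\left(B \right)} + r{\left(1 \right)}\right) 7 = \left(6 + 3 \cdot 1\right) 7 = \left(6 + 3\right) 7 = 9 \cdot 7 = 63$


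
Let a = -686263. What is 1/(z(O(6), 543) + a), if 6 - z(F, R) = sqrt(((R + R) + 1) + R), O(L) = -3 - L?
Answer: -686257/470948668419 + sqrt(1630)/470948668419 ≈ -1.4571e-6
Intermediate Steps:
z(F, R) = 6 - sqrt(1 + 3*R) (z(F, R) = 6 - sqrt(((R + R) + 1) + R) = 6 - sqrt((2*R + 1) + R) = 6 - sqrt((1 + 2*R) + R) = 6 - sqrt(1 + 3*R))
1/(z(O(6), 543) + a) = 1/((6 - sqrt(1 + 3*543)) - 686263) = 1/((6 - sqrt(1 + 1629)) - 686263) = 1/((6 - sqrt(1630)) - 686263) = 1/(-686257 - sqrt(1630))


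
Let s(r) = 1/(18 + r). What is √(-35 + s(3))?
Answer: I*√15414/21 ≈ 5.9121*I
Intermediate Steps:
√(-35 + s(3)) = √(-35 + 1/(18 + 3)) = √(-35 + 1/21) = √(-734/21) = I*√15414/21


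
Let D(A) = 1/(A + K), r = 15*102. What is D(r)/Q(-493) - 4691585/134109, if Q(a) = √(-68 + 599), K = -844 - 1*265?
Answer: -4691585/134109 + √59/74517 ≈ -34.983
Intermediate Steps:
K = -1109 (K = -844 - 265 = -1109)
r = 1530
Q(a) = 3*√59 (Q(a) = √531 = 3*√59)
D(A) = 1/(-1109 + A) (D(A) = 1/(A - 1109) = 1/(-1109 + A))
D(r)/Q(-493) - 4691585/134109 = 1/((-1109 + 1530)*((3*√59))) - 4691585/134109 = (√59/177)/421 - 4691585*1/134109 = (√59/177)/421 - 4691585/134109 = √59/74517 - 4691585/134109 = -4691585/134109 + √59/74517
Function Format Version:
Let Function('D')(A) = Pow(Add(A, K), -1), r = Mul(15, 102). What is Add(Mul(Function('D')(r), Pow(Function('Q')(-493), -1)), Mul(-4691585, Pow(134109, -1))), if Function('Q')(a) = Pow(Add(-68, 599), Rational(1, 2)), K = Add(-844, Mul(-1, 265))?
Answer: Add(Rational(-4691585, 134109), Mul(Rational(1, 74517), Pow(59, Rational(1, 2)))) ≈ -34.983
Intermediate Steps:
K = -1109 (K = Add(-844, -265) = -1109)
r = 1530
Function('Q')(a) = Mul(3, Pow(59, Rational(1, 2))) (Function('Q')(a) = Pow(531, Rational(1, 2)) = Mul(3, Pow(59, Rational(1, 2))))
Function('D')(A) = Pow(Add(-1109, A), -1) (Function('D')(A) = Pow(Add(A, -1109), -1) = Pow(Add(-1109, A), -1))
Add(Mul(Function('D')(r), Pow(Function('Q')(-493), -1)), Mul(-4691585, Pow(134109, -1))) = Add(Mul(Pow(Add(-1109, 1530), -1), Pow(Mul(3, Pow(59, Rational(1, 2))), -1)), Mul(-4691585, Pow(134109, -1))) = Add(Mul(Pow(421, -1), Mul(Rational(1, 177), Pow(59, Rational(1, 2)))), Mul(-4691585, Rational(1, 134109))) = Add(Mul(Rational(1, 421), Mul(Rational(1, 177), Pow(59, Rational(1, 2)))), Rational(-4691585, 134109)) = Add(Mul(Rational(1, 74517), Pow(59, Rational(1, 2))), Rational(-4691585, 134109)) = Add(Rational(-4691585, 134109), Mul(Rational(1, 74517), Pow(59, Rational(1, 2))))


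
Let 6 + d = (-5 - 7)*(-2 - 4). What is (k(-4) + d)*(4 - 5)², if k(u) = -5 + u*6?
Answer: 37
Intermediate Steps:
k(u) = -5 + 6*u
d = 66 (d = -6 + (-5 - 7)*(-2 - 4) = -6 - 12*(-6) = -6 + 72 = 66)
(k(-4) + d)*(4 - 5)² = ((-5 + 6*(-4)) + 66)*(4 - 5)² = ((-5 - 24) + 66)*(-1)² = (-29 + 66)*1 = 37*1 = 37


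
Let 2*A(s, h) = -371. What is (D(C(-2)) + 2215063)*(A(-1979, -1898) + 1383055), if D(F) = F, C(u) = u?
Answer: 6126280595079/2 ≈ 3.0631e+12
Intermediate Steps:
A(s, h) = -371/2 (A(s, h) = (½)*(-371) = -371/2)
(D(C(-2)) + 2215063)*(A(-1979, -1898) + 1383055) = (-2 + 2215063)*(-371/2 + 1383055) = 2215061*(2765739/2) = 6126280595079/2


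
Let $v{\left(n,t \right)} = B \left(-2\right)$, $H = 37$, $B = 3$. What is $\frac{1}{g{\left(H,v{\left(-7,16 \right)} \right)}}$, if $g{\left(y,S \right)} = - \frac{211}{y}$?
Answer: $- \frac{37}{211} \approx -0.17536$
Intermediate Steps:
$v{\left(n,t \right)} = -6$ ($v{\left(n,t \right)} = 3 \left(-2\right) = -6$)
$\frac{1}{g{\left(H,v{\left(-7,16 \right)} \right)}} = \frac{1}{\left(-211\right) \frac{1}{37}} = \frac{1}{- \frac{211}{37}} = - \frac{37}{211}$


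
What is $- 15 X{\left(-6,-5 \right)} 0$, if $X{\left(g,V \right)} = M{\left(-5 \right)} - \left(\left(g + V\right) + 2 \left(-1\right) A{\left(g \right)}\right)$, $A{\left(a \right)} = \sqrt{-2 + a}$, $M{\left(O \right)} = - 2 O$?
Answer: $0$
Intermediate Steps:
$X{\left(g,V \right)} = 10 - V - g + 2 \sqrt{-2 + g}$ ($X{\left(g,V \right)} = \left(-2\right) \left(-5\right) - \left(\left(g + V\right) + 2 \left(-1\right) \sqrt{-2 + g}\right) = 10 - \left(\left(V + g\right) - 2 \sqrt{-2 + g}\right) = 10 - \left(V + g - 2 \sqrt{-2 + g}\right) = 10 - V - g + 2 \sqrt{-2 + g}$)
$- 15 X{\left(-6,-5 \right)} 0 = - 15 \left(10 - -5 - -6 + 2 \sqrt{-2 - 6}\right) 0 = - 15 \left(10 + 5 + 6 + 2 \sqrt{-8}\right) 0 = - 15 \left(10 + 5 + 6 + 2 \cdot 2 i \sqrt{2}\right) 0 = - 15 \left(10 + 5 + 6 + 4 i \sqrt{2}\right) 0 = - 15 \left(21 + 4 i \sqrt{2}\right) 0 = \left(-315 - 60 i \sqrt{2}\right) 0 = 0$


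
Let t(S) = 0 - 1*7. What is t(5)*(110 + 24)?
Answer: -938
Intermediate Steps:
t(S) = -7 (t(S) = 0 - 7 = -7)
t(5)*(110 + 24) = -7*(110 + 24) = -7*134 = -938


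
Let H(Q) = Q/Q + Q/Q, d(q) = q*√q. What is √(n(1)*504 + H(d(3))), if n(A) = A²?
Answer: √506 ≈ 22.494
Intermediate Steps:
d(q) = q^(3/2)
H(Q) = 2 (H(Q) = 1 + 1 = 2)
√(n(1)*504 + H(d(3))) = √(1²*504 + 2) = √(1*504 + 2) = √(504 + 2) = √506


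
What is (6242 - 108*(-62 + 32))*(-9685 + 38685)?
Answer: 274978000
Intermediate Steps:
(6242 - 108*(-62 + 32))*(-9685 + 38685) = (6242 - 108*(-30))*29000 = (6242 + 3240)*29000 = 9482*29000 = 274978000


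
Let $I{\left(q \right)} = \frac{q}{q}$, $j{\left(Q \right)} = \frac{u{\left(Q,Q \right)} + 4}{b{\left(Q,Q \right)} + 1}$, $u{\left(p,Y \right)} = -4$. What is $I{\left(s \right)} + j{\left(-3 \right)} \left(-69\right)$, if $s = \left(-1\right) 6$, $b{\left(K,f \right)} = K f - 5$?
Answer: $1$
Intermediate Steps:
$b{\left(K,f \right)} = -5 + K f$
$j{\left(Q \right)} = 0$ ($j{\left(Q \right)} = \frac{-4 + 4}{\left(-5 + Q Q\right) + 1} = \frac{0}{\left(-5 + Q^{2}\right) + 1} = \frac{0}{-4 + Q^{2}} = 0$)
$s = -6$
$I{\left(q \right)} = 1$
$I{\left(s \right)} + j{\left(-3 \right)} \left(-69\right) = 1 + 0 \left(-69\right) = 1 + 0 = 1$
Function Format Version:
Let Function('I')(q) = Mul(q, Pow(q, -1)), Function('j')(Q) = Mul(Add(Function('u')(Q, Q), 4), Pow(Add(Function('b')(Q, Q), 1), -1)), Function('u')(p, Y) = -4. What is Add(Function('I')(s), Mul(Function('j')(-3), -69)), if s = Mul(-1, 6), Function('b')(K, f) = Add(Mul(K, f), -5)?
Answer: 1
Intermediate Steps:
Function('b')(K, f) = Add(-5, Mul(K, f))
Function('j')(Q) = 0 (Function('j')(Q) = Mul(Add(-4, 4), Pow(Add(Add(-5, Mul(Q, Q)), 1), -1)) = Mul(0, Pow(Add(Add(-5, Pow(Q, 2)), 1), -1)) = Mul(0, Pow(Add(-4, Pow(Q, 2)), -1)) = 0)
s = -6
Function('I')(q) = 1
Add(Function('I')(s), Mul(Function('j')(-3), -69)) = Add(1, Mul(0, -69)) = Add(1, 0) = 1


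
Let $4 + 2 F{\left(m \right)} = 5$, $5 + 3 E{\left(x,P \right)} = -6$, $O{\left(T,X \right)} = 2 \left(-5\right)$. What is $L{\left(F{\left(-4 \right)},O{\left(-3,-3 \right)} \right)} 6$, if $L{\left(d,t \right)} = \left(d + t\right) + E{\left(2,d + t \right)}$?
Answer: $-79$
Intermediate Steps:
$O{\left(T,X \right)} = -10$
$E{\left(x,P \right)} = - \frac{11}{3}$ ($E{\left(x,P \right)} = - \frac{5}{3} + \frac{1}{3} \left(-6\right) = - \frac{5}{3} - 2 = - \frac{11}{3}$)
$F{\left(m \right)} = \frac{1}{2}$ ($F{\left(m \right)} = -2 + \frac{1}{2} \cdot 5 = -2 + \frac{5}{2} = \frac{1}{2}$)
$L{\left(d,t \right)} = - \frac{11}{3} + d + t$ ($L{\left(d,t \right)} = \left(d + t\right) - \frac{11}{3} = - \frac{11}{3} + d + t$)
$L{\left(F{\left(-4 \right)},O{\left(-3,-3 \right)} \right)} 6 = \left(- \frac{11}{3} + \frac{1}{2} - 10\right) 6 = \left(- \frac{79}{6}\right) 6 = -79$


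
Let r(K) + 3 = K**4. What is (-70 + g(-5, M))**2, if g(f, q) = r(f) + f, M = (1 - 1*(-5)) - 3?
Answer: 299209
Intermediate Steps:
r(K) = -3 + K**4
M = 3 (M = (1 + 5) - 3 = 6 - 3 = 3)
g(f, q) = -3 + f + f**4 (g(f, q) = (-3 + f**4) + f = -3 + f + f**4)
(-70 + g(-5, M))**2 = (-70 + (-3 - 5 + (-5)**4))**2 = (-70 + (-3 - 5 + 625))**2 = (-70 + 617)**2 = 547**2 = 299209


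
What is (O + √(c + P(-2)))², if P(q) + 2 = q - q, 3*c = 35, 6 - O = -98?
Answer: (312 + √87)²/9 ≈ 11472.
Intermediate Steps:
O = 104 (O = 6 - 1*(-98) = 6 + 98 = 104)
c = 35/3 (c = (⅓)*35 = 35/3 ≈ 11.667)
P(q) = -2 (P(q) = -2 + (q - q) = -2 + 0 = -2)
(O + √(c + P(-2)))² = (104 + √(35/3 - 2))² = (104 + √(29/3))² = (104 + √87/3)²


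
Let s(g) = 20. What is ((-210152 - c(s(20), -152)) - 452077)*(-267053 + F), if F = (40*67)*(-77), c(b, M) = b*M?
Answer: 312068642057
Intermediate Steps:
c(b, M) = M*b
F = -206360 (F = 2680*(-77) = -206360)
((-210152 - c(s(20), -152)) - 452077)*(-267053 + F) = ((-210152 - (-152)*20) - 452077)*(-267053 - 206360) = ((-210152 - 1*(-3040)) - 452077)*(-473413) = ((-210152 + 3040) - 452077)*(-473413) = (-207112 - 452077)*(-473413) = -659189*(-473413) = 312068642057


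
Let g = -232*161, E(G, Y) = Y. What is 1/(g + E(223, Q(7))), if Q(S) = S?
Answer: -1/37345 ≈ -2.6777e-5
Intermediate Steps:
g = -37352
1/(g + E(223, Q(7))) = 1/(-37352 + 7) = 1/(-37345) = -1/37345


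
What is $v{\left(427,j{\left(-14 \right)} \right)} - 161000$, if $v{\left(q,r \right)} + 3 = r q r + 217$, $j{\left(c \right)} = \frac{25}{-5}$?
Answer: $-150111$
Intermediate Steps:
$j{\left(c \right)} = -5$ ($j{\left(c \right)} = 25 \left(- \frac{1}{5}\right) = -5$)
$v{\left(q,r \right)} = 214 + q r^{2}$ ($v{\left(q,r \right)} = -3 + \left(r q r + 217\right) = -3 + \left(q r r + 217\right) = -3 + \left(q r^{2} + 217\right) = -3 + \left(217 + q r^{2}\right) = 214 + q r^{2}$)
$v{\left(427,j{\left(-14 \right)} \right)} - 161000 = \left(214 + 427 \left(-5\right)^{2}\right) - 161000 = \left(214 + 427 \cdot 25\right) - 161000 = \left(214 + 10675\right) - 161000 = 10889 - 161000 = -150111$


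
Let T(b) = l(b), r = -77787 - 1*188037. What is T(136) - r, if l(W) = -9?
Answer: 265815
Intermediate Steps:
r = -265824 (r = -77787 - 188037 = -265824)
T(b) = -9
T(136) - r = -9 - 1*(-265824) = -9 + 265824 = 265815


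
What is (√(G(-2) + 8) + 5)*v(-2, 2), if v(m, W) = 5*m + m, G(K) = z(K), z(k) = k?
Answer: -60 - 12*√6 ≈ -89.394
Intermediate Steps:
G(K) = K
v(m, W) = 6*m
(√(G(-2) + 8) + 5)*v(-2, 2) = (√(-2 + 8) + 5)*(6*(-2)) = (√6 + 5)*(-12) = (5 + √6)*(-12) = -60 - 12*√6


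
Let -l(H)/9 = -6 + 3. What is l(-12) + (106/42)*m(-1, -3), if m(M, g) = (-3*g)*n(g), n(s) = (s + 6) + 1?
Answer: 825/7 ≈ 117.86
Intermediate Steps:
n(s) = 7 + s (n(s) = (6 + s) + 1 = 7 + s)
m(M, g) = -3*g*(7 + g) (m(M, g) = (-3*g)*(7 + g) = -3*g*(7 + g))
l(H) = 27 (l(H) = -9*(-6 + 3) = -9*(-3) = 27)
l(-12) + (106/42)*m(-1, -3) = 27 + (106/42)*(-3*(-3)*(7 - 3)) = 27 + (106*(1/42))*(-3*(-3)*4) = 27 + (53/21)*36 = 27 + 636/7 = 825/7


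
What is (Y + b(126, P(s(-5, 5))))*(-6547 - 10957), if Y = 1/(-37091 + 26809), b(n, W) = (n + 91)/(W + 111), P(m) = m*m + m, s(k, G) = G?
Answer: -19526175856/724881 ≈ -26937.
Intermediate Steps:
P(m) = m + m**2 (P(m) = m**2 + m = m + m**2)
b(n, W) = (91 + n)/(111 + W)
Y = -1/10282 (Y = 1/(-10282) = -1/10282 ≈ -9.7257e-5)
(Y + b(126, P(s(-5, 5))))*(-6547 - 10957) = (-1/10282 + (91 + 126)/(111 + 5*(1 + 5)))*(-6547 - 10957) = (-1/10282 + 217/(111 + 5*6))*(-17504) = (-1/10282 + 217/(111 + 30))*(-17504) = (-1/10282 + 217/141)*(-17504) = (2231053/1449762)*(-17504) = -19526175856/724881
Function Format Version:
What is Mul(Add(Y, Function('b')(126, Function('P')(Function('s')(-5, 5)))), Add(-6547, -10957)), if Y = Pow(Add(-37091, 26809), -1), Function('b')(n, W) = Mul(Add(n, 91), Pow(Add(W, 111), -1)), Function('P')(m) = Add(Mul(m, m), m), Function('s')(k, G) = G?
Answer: Rational(-19526175856, 724881) ≈ -26937.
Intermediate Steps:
Function('P')(m) = Add(m, Pow(m, 2)) (Function('P')(m) = Add(Pow(m, 2), m) = Add(m, Pow(m, 2)))
Function('b')(n, W) = Mul(Pow(Add(111, W), -1), Add(91, n)) (Function('b')(n, W) = Mul(Add(91, n), Pow(Add(111, W), -1)) = Mul(Pow(Add(111, W), -1), Add(91, n)))
Y = Rational(-1, 10282) (Y = Pow(-10282, -1) = Rational(-1, 10282) ≈ -9.7257e-5)
Mul(Add(Y, Function('b')(126, Function('P')(Function('s')(-5, 5)))), Add(-6547, -10957)) = Mul(Add(Rational(-1, 10282), Mul(Pow(Add(111, Mul(5, Add(1, 5))), -1), Add(91, 126))), Add(-6547, -10957)) = Mul(Add(Rational(-1, 10282), Mul(Pow(Add(111, Mul(5, 6)), -1), 217)), -17504) = Mul(Add(Rational(-1, 10282), Mul(Pow(Add(111, 30), -1), 217)), -17504) = Mul(Add(Rational(-1, 10282), Mul(Pow(141, -1), 217)), -17504) = Mul(Add(Rational(-1, 10282), Mul(Rational(1, 141), 217)), -17504) = Mul(Add(Rational(-1, 10282), Rational(217, 141)), -17504) = Mul(Rational(2231053, 1449762), -17504) = Rational(-19526175856, 724881)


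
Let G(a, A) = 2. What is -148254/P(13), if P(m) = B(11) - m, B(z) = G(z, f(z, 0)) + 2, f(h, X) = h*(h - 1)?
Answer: 49418/3 ≈ 16473.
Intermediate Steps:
f(h, X) = h*(-1 + h)
B(z) = 4 (B(z) = 2 + 2 = 4)
P(m) = 4 - m
-148254/P(13) = -148254/(4 - 1*13) = -148254/(4 - 13) = -148254/(-9) = -148254*(-1/9) = 49418/3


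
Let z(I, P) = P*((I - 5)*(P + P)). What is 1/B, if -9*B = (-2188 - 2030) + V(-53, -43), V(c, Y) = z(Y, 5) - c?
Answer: 9/6565 ≈ 0.0013709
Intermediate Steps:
z(I, P) = 2*P²*(-5 + I) (z(I, P) = P*((-5 + I)*(2*P)) = P*(2*P*(-5 + I)) = 2*P²*(-5 + I))
V(c, Y) = -250 - c + 50*Y (V(c, Y) = 2*5²*(-5 + Y) - c = 2*25*(-5 + Y) - c = (-250 + 50*Y) - c = -250 - c + 50*Y)
B = 6565/9 (B = -((-2188 - 2030) + (-250 - 1*(-53) + 50*(-43)))/9 = -(-4218 + (-250 + 53 - 2150))/9 = -(-4218 - 2347)/9 = -⅑*(-6565) = 6565/9 ≈ 729.44)
1/B = 1/(6565/9) = 9/6565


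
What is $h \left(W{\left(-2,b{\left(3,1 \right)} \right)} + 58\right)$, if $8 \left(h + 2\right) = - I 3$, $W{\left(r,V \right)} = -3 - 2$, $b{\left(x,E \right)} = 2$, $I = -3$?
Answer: $- \frac{371}{8} \approx -46.375$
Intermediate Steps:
$W{\left(r,V \right)} = -5$
$h = - \frac{7}{8}$ ($h = -2 + \frac{\left(-1\right) \left(-3\right) 3}{8} = -2 + \frac{3 \cdot 3}{8} = -2 + \frac{1}{8} \cdot 9 = -2 + \frac{9}{8} = - \frac{7}{8} \approx -0.875$)
$h \left(W{\left(-2,b{\left(3,1 \right)} \right)} + 58\right) = - \frac{7 \left(-5 + 58\right)}{8} = \left(- \frac{7}{8}\right) 53 = - \frac{371}{8}$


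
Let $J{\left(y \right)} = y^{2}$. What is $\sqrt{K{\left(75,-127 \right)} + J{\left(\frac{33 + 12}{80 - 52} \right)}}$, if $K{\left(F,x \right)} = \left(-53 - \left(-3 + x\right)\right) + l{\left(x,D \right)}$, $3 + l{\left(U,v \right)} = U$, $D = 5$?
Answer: $\frac{29 i \sqrt{47}}{28} \approx 7.1005 i$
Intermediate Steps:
$l{\left(U,v \right)} = -3 + U$
$K{\left(F,x \right)} = -53$ ($K{\left(F,x \right)} = \left(-53 - \left(-3 + x\right)\right) + \left(-3 + x\right) = \left(-50 - x\right) + \left(-3 + x\right) = -53$)
$\sqrt{K{\left(75,-127 \right)} + J{\left(\frac{33 + 12}{80 - 52} \right)}} = \sqrt{-53 + \left(\frac{33 + 12}{80 - 52}\right)^{2}} = \sqrt{-53 + \left(\frac{45}{28}\right)^{2}} = \sqrt{-53 + \frac{2025}{784}} = \sqrt{- \frac{39527}{784}} = \frac{29 i \sqrt{47}}{28}$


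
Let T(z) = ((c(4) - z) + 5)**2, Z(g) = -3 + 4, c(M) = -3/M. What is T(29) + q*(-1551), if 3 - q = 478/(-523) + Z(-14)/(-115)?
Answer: -5265308103/962320 ≈ -5471.5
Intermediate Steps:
Z(g) = 1
q = 235928/60145 (q = 3 - (478/(-523) + 1/(-115)) = 3 - (478*(-1/523) + 1*(-1/115)) = 3 - (-478/523 - 1/115) = 3 - 1*(-55493/60145) = 3 + 55493/60145 = 235928/60145 ≈ 3.9227)
T(z) = (17/4 - z)**2 (T(z) = ((-3/4 - z) + 5)**2 = (17/4 - z)**2)
T(29) + q*(-1551) = (-17 + 4*29)**2/16 + (235928/60145)*(-1551) = (-17 + 116)**2/16 - 365924328/60145 = (1/16)*99**2 - 365924328/60145 = (1/16)*9801 - 365924328/60145 = 9801/16 - 365924328/60145 = -5265308103/962320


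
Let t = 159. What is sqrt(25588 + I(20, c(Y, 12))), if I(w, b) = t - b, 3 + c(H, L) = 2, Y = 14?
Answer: 2*sqrt(6437) ≈ 160.46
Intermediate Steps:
c(H, L) = -1 (c(H, L) = -3 + 2 = -1)
I(w, b) = 159 - b
sqrt(25588 + I(20, c(Y, 12))) = sqrt(25588 + (159 - 1*(-1))) = sqrt(25588 + (159 + 1)) = sqrt(25588 + 160) = sqrt(25748) = 2*sqrt(6437)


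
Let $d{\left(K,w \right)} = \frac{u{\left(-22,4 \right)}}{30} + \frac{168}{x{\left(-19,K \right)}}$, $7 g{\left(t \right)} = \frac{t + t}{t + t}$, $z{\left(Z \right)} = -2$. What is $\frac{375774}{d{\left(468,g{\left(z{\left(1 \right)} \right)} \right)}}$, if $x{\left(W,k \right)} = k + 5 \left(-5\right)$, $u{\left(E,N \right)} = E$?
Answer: $- \frac{2497018230}{2353} \approx -1.0612 \cdot 10^{6}$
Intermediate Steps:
$x{\left(W,k \right)} = -25 + k$ ($x{\left(W,k \right)} = k - 25 = -25 + k$)
$g{\left(t \right)} = \frac{1}{7}$ ($g{\left(t \right)} = \frac{\left(t + t\right) \frac{1}{t + t}}{7} = \frac{2 t \frac{1}{2 t}}{7} = \frac{1}{7} \cdot 1 = \frac{1}{7}$)
$d{\left(K,w \right)} = - \frac{11}{15} + \frac{168}{-25 + K}$ ($d{\left(K,w \right)} = - \frac{22}{30} + \frac{168}{-25 + K} = \left(-22\right) \frac{1}{30} + \frac{168}{-25 + K} = - \frac{11}{15} + \frac{168}{-25 + K}$)
$\frac{375774}{d{\left(468,g{\left(z{\left(1 \right)} \right)} \right)}} = \frac{375774}{\frac{1}{15} \frac{1}{-25 + 468} \left(2795 - 5148\right)} = \frac{375774}{\frac{1}{15} \cdot \frac{1}{443} \left(2795 - 5148\right)} = \frac{375774}{\frac{1}{15} \cdot \frac{1}{443} \left(-2353\right)} = \frac{375774}{- \frac{2353}{6645}} = 375774 \left(- \frac{6645}{2353}\right) = - \frac{2497018230}{2353}$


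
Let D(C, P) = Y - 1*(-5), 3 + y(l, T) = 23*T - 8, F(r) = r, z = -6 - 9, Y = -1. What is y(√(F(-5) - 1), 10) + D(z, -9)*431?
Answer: 1943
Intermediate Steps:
z = -15
y(l, T) = -11 + 23*T (y(l, T) = -3 + (23*T - 8) = -3 + (-8 + 23*T) = -11 + 23*T)
D(C, P) = 4 (D(C, P) = -1 - 1*(-5) = -1 + 5 = 4)
y(√(F(-5) - 1), 10) + D(z, -9)*431 = (-11 + 23*10) + 4*431 = (-11 + 230) + 1724 = 219 + 1724 = 1943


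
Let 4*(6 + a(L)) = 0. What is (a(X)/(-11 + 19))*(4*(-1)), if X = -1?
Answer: 3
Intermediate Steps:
a(L) = -6 (a(L) = -6 + (1/4)*0 = -6 + 0 = -6)
(a(X)/(-11 + 19))*(4*(-1)) = (-6/(-11 + 19))*(4*(-1)) = (-6/8)*(-4) = ((1/8)*(-6))*(-4) = -3/4*(-4) = 3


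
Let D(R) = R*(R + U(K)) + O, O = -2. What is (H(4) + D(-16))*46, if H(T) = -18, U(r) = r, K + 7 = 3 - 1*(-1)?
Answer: 13064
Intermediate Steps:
K = -3 (K = -7 + (3 - 1*(-1)) = -7 + (3 + 1) = -7 + 4 = -3)
D(R) = -2 + R*(-3 + R) (D(R) = R*(R - 3) - 2 = R*(-3 + R) - 2 = -2 + R*(-3 + R))
(H(4) + D(-16))*46 = (-18 + (-2 + (-16)**2 - 3*(-16)))*46 = (-18 + (-2 + 256 + 48))*46 = (-18 + 302)*46 = 284*46 = 13064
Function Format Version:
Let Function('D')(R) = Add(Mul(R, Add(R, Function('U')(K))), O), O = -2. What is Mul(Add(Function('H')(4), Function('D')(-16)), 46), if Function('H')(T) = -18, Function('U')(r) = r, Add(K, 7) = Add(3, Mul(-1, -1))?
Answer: 13064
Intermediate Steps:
K = -3 (K = Add(-7, Add(3, Mul(-1, -1))) = Add(-7, Add(3, 1)) = Add(-7, 4) = -3)
Function('D')(R) = Add(-2, Mul(R, Add(-3, R))) (Function('D')(R) = Add(Mul(R, Add(R, -3)), -2) = Add(Mul(R, Add(-3, R)), -2) = Add(-2, Mul(R, Add(-3, R))))
Mul(Add(Function('H')(4), Function('D')(-16)), 46) = Mul(Add(-18, Add(-2, Pow(-16, 2), Mul(-3, -16))), 46) = Mul(Add(-18, Add(-2, 256, 48)), 46) = Mul(Add(-18, 302), 46) = Mul(284, 46) = 13064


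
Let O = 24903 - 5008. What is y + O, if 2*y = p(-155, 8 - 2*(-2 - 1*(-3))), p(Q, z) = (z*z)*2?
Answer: 19931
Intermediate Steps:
p(Q, z) = 2*z² (p(Q, z) = z²*2 = 2*z²)
y = 36 (y = (2*(8 - 2*(-2 - 1*(-3)))²)/2 = (2*(8 - 2*(-2 + 3))²)/2 = (2*(8 - 2*1)²)/2 = (2*(8 - 2)²)/2 = (2*6²)/2 = (2*36)/2 = (½)*72 = 36)
O = 19895
y + O = 36 + 19895 = 19931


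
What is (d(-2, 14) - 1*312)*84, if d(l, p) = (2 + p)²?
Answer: -4704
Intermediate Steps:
(d(-2, 14) - 1*312)*84 = ((2 + 14)² - 1*312)*84 = (16² - 312)*84 = (256 - 312)*84 = -56*84 = -4704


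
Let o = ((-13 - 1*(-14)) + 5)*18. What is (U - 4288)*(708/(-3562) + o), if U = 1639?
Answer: -508592106/1781 ≈ -2.8557e+5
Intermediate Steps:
o = 108 (o = ((-13 + 14) + 5)*18 = (1 + 5)*18 = 6*18 = 108)
(U - 4288)*(708/(-3562) + o) = (1639 - 4288)*(708/(-3562) + 108) = -2649*(708*(-1/3562) + 108) = -2649*(-354/1781 + 108) = -2649*191994/1781 = -508592106/1781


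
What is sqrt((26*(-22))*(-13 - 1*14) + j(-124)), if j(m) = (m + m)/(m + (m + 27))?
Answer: 2*sqrt(188588803)/221 ≈ 124.28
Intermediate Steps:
j(m) = 2*m/(27 + 2*m) (j(m) = (2*m)/(m + (27 + m)) = (2*m)/(27 + 2*m) = 2*m/(27 + 2*m))
sqrt((26*(-22))*(-13 - 1*14) + j(-124)) = sqrt((26*(-22))*(-13 - 1*14) + 2*(-124)/(27 + 2*(-124))) = sqrt(-572*(-13 - 14) + 2*(-124)/(27 - 248)) = sqrt(-572*(-27) + 2*(-124)/(-221)) = sqrt(15444 + 2*(-124)*(-1/221)) = sqrt(15444 + 248/221) = sqrt(3413372/221) = 2*sqrt(188588803)/221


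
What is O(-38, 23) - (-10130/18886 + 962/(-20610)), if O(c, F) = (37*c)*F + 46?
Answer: -3142281496672/97310115 ≈ -32291.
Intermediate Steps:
O(c, F) = 46 + 37*F*c (O(c, F) = 37*F*c + 46 = 46 + 37*F*c)
O(-38, 23) - (-10130/18886 + 962/(-20610)) = (46 + 37*23*(-38)) - (-10130/18886 + 962/(-20610)) = (46 - 32338) - (-10130*1/18886 + 962*(-1/20610)) = -32292 - (-5065/9443 - 481/10305) = -32292 - 1*(-56736908/97310115) = -32292 + 56736908/97310115 = -3142281496672/97310115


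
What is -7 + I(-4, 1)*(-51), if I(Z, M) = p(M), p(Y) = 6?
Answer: -313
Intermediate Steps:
I(Z, M) = 6
-7 + I(-4, 1)*(-51) = -7 + 6*(-51) = -7 - 306 = -313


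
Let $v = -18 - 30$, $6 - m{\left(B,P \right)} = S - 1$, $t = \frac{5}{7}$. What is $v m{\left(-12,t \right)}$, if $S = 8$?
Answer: $48$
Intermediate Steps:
$t = \frac{5}{7}$ ($t = 5 \cdot \frac{1}{7} = \frac{5}{7} \approx 0.71429$)
$m{\left(B,P \right)} = -1$ ($m{\left(B,P \right)} = 6 - \left(8 - 1\right) = 6 - 7 = -1$)
$v = -48$ ($v = -18 - 30 = -48$)
$v m{\left(-12,t \right)} = \left(-48\right) \left(-1\right) = 48$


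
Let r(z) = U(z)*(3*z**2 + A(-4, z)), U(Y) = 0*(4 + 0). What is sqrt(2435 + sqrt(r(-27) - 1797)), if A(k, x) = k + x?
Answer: sqrt(2435 + I*sqrt(1797)) ≈ 49.348 + 0.4295*I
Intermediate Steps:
U(Y) = 0 (U(Y) = 0*4 = 0)
r(z) = 0 (r(z) = 0*(3*z**2 + (-4 + z)) = 0*(-4 + z + 3*z**2) = 0)
sqrt(2435 + sqrt(r(-27) - 1797)) = sqrt(2435 + sqrt(0 - 1797)) = sqrt(2435 + sqrt(-1797)) = sqrt(2435 + I*sqrt(1797))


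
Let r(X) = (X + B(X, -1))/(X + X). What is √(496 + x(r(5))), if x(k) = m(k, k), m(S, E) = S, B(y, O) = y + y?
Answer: √1990/2 ≈ 22.305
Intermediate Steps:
B(y, O) = 2*y
r(X) = 3/2 (r(X) = (X + 2*X)/(X + X) = (3*X)/((2*X)) = (3*X)*(1/(2*X)) = 3/2)
x(k) = k
√(496 + x(r(5))) = √(496 + 3/2) = √(995/2) = √1990/2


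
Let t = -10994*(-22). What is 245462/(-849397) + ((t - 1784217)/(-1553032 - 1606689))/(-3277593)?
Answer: -2542074371894476039/8796592680322823541 ≈ -0.28898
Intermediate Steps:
t = 241868
245462/(-849397) + ((t - 1784217)/(-1553032 - 1606689))/(-3277593) = 245462/(-849397) + ((241868 - 1784217)/(-1553032 - 1606689))/(-3277593) = 245462*(-1/849397) - 1542349/(-3159721)*(-1/3277593) = -245462/849397 - 1542349*(-1/3159721)*(-1/3277593) = -245462/849397 + (1542349/3159721)*(-1/3277593) = -245462/849397 - 1542349/10356279431553 = -2542074371894476039/8796592680322823541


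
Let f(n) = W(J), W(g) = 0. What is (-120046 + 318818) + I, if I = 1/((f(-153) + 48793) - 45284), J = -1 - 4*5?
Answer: 697490949/3509 ≈ 1.9877e+5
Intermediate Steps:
J = -21 (J = -1 - 20 = -21)
f(n) = 0
I = 1/3509 (I = 1/((0 + 48793) - 45284) = 1/(48793 - 45284) = 1/3509 ≈ 0.00028498)
(-120046 + 318818) + I = (-120046 + 318818) + 1/3509 = 198772 + 1/3509 = 697490949/3509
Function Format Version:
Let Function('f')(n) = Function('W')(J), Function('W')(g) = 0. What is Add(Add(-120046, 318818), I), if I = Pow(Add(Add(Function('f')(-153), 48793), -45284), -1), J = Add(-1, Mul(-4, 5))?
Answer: Rational(697490949, 3509) ≈ 1.9877e+5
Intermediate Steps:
J = -21 (J = Add(-1, -20) = -21)
Function('f')(n) = 0
I = Rational(1, 3509) (I = Pow(Add(Add(0, 48793), -45284), -1) = Pow(Add(48793, -45284), -1) = Pow(3509, -1) = Rational(1, 3509) ≈ 0.00028498)
Add(Add(-120046, 318818), I) = Add(Add(-120046, 318818), Rational(1, 3509)) = Add(198772, Rational(1, 3509)) = Rational(697490949, 3509)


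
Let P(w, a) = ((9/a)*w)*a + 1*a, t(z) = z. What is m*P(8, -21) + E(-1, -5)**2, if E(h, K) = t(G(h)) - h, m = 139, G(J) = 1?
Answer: 7093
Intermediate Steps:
E(h, K) = 1 - h
P(w, a) = a + 9*w (P(w, a) = (9*w/a)*a + a = 9*w + a = a + 9*w)
m*P(8, -21) + E(-1, -5)**2 = 139*(-21 + 9*8) + (1 - 1*(-1))**2 = 139*(-21 + 72) + (1 + 1)**2 = 139*51 + 2**2 = 7089 + 4 = 7093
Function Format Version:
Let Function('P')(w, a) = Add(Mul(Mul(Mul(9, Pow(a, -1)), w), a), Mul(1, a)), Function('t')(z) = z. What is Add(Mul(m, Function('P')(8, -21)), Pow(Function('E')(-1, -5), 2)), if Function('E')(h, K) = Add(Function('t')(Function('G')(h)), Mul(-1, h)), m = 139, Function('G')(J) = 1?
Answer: 7093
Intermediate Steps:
Function('E')(h, K) = Add(1, Mul(-1, h))
Function('P')(w, a) = Add(a, Mul(9, w)) (Function('P')(w, a) = Add(Mul(Mul(9, w, Pow(a, -1)), a), a) = Add(Mul(9, w), a) = Add(a, Mul(9, w)))
Add(Mul(m, Function('P')(8, -21)), Pow(Function('E')(-1, -5), 2)) = Add(Mul(139, Add(-21, Mul(9, 8))), Pow(Add(1, Mul(-1, -1)), 2)) = Add(Mul(139, Add(-21, 72)), Pow(Add(1, 1), 2)) = Add(Mul(139, 51), Pow(2, 2)) = Add(7089, 4) = 7093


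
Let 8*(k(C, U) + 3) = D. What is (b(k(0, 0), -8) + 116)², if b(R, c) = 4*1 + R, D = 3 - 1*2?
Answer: 877969/64 ≈ 13718.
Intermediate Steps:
D = 1 (D = 3 - 2 = 1)
k(C, U) = -23/8 (k(C, U) = -3 + (⅛)*1 = -3 + ⅛ = -23/8)
b(R, c) = 4 + R
(b(k(0, 0), -8) + 116)² = ((4 - 23/8) + 116)² = (9/8 + 116)² = (937/8)² = 877969/64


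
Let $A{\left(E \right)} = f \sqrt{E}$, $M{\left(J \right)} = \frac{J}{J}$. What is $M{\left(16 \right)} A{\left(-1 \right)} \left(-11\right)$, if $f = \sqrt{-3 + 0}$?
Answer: $11 \sqrt{3} \approx 19.053$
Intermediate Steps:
$M{\left(J \right)} = 1$
$f = i \sqrt{3}$ ($f = \sqrt{-3} = i \sqrt{3} \approx 1.732 i$)
$A{\left(E \right)} = i \sqrt{3} \sqrt{E}$
$M{\left(16 \right)} A{\left(-1 \right)} \left(-11\right) = 1 i \sqrt{3} \sqrt{-1} \left(-11\right) = 1 i \sqrt{3} i \left(-11\right) = 1 - \sqrt{3} \left(-11\right) = 1 \cdot 11 \sqrt{3} = 11 \sqrt{3}$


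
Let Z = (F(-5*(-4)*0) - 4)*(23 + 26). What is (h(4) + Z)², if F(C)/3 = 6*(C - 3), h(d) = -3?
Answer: 8094025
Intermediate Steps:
F(C) = -54 + 18*C (F(C) = 3*(6*(C - 3)) = 3*(6*(-3 + C)) = 3*(-18 + 6*C) = -54 + 18*C)
Z = -2842 (Z = ((-54 + 18*(-5*(-4)*0)) - 4)*(23 + 26) = ((-54 + 18*(20*0)) - 4)*49 = ((-54 + 18*0) - 4)*49 = ((-54 + 0) - 4)*49 = (-54 - 4)*49 = -58*49 = -2842)
(h(4) + Z)² = (-3 - 2842)² = (-2845)² = 8094025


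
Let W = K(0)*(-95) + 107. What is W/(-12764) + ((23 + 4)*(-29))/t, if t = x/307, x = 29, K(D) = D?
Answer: -105800903/12764 ≈ -8289.0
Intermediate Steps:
W = 107 (W = 0*(-95) + 107 = 0 + 107 = 107)
t = 29/307 ≈ 0.094463
W/(-12764) + ((23 + 4)*(-29))/t = 107/(-12764) + ((23 + 4)*(-29))/(29/307) = 107*(-1/12764) + (27*(-29))*(307/29) = -107/12764 - 783*307/29 = -107/12764 - 8289 = -105800903/12764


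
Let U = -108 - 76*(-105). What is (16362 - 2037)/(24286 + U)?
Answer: 14325/32158 ≈ 0.44546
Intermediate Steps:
U = 7872 (U = -108 + 7980 = 7872)
(16362 - 2037)/(24286 + U) = (16362 - 2037)/(24286 + 7872) = 14325/32158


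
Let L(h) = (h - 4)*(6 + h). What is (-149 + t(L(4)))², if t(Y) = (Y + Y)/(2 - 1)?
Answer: 22201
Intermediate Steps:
L(h) = (-4 + h)*(6 + h)
t(Y) = 2*Y (t(Y) = (2*Y)/1 = (2*Y)*1 = 2*Y)
(-149 + t(L(4)))² = (-149 + 2*(-24 + 4² + 2*4))² = (-149 + 2*(-24 + 16 + 8))² = (-149 + 2*0)² = (-149 + 0)² = (-149)² = 22201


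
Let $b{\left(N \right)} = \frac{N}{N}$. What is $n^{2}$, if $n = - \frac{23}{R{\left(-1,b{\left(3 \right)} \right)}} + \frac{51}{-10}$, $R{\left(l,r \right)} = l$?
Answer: $\frac{32041}{100} \approx 320.41$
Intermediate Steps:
$b{\left(N \right)} = 1$
$n = \frac{179}{10}$ ($n = - \frac{23}{-1} + \frac{51}{-10} = \left(-23\right) \left(-1\right) + 51 \left(- \frac{1}{10}\right) = 23 - \frac{51}{10} = \frac{179}{10} \approx 17.9$)
$n^{2} = \left(\frac{179}{10}\right)^{2} = \frac{32041}{100}$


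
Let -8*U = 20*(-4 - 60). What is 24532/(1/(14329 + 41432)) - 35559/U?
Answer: 218868580761/160 ≈ 1.3679e+9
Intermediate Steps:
U = 160 (U = -5*(-4 - 60)/2 = -5*(-64)/2 = -⅛*(-1280) = 160)
24532/(1/(14329 + 41432)) - 35559/U = 24532/(1/(14329 + 41432)) - 35559/160 = 24532/(1/55761) - 35559*1/160 = 24532/(1/55761) - 35559/160 = 24532*55761 - 35559/160 = 1367928852 - 35559/160 = 218868580761/160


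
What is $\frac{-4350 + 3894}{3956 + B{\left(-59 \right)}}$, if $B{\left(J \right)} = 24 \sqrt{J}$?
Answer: $- \frac{112746}{980245} + \frac{684 i \sqrt{59}}{980245} \approx -0.11502 + 0.0053598 i$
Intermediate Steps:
$\frac{-4350 + 3894}{3956 + B{\left(-59 \right)}} = \frac{-4350 + 3894}{3956 + 24 \sqrt{-59}} = - \frac{456}{3956 + 24 i \sqrt{59}}$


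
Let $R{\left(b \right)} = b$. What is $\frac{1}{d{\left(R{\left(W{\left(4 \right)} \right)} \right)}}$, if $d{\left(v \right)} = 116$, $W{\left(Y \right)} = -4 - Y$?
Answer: $\frac{1}{116} \approx 0.0086207$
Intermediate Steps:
$\frac{1}{d{\left(R{\left(W{\left(4 \right)} \right)} \right)}} = \frac{1}{116}$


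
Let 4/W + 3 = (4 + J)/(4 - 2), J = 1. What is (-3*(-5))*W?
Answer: -120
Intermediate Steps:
W = -8 (W = 4/(-3 + (4 + 1)/(4 - 2)) = 4/(-3 + 5/2) = 4/(-½) = 4*(-2) = -8)
(-3*(-5))*W = -3*(-5)*(-8) = 15*(-8) = -120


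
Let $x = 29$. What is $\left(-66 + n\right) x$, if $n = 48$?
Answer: $-522$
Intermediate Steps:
$\left(-66 + n\right) x = \left(-66 + 48\right) 29 = \left(-18\right) 29 = -522$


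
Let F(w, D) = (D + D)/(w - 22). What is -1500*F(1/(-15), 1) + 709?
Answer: 279679/331 ≈ 844.95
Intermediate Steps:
F(w, D) = 2*D/(-22 + w) (F(w, D) = (2*D)/(-22 + w) = 2*D/(-22 + w))
-1500*F(1/(-15), 1) + 709 = -3000/(-22 + 1/(-15)) + 709 = -3000/(-22 - 1/15) + 709 = -3000/(-331/15) + 709 = -3000*(-15)/331 + 709 = -1500*(-30/331) + 709 = 45000/331 + 709 = 279679/331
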